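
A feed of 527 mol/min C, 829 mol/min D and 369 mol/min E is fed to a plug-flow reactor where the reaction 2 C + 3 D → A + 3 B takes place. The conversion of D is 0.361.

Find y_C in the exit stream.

0.202

D reacted = 0.361 × 829 = 299.3 mol/min; ν_D = −3, so ξ = 299.3/3 = 99.76 mol/min.
Outlet amounts (n = n₀ + ν ξ):
  C: 527 − 2(99.76) = 327.5
  D: 829 − 3(99.76) = 529.7
  A: 0 + 1(99.76) = 99.76
  B: 0 + 3(99.76) = 299.3
  E: 369 (inert)
Total out = 1625 mol/min; y_C = 327.5 / 1625 = 0.2015.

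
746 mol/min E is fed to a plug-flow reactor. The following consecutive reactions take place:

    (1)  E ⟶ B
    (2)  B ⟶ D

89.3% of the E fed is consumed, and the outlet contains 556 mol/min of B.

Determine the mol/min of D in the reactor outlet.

110 mol/min

Conversion of E: E consumed = 1ξ₁ = 0.893 × 746 → ξ₁ = 666.2 mol/min.
B balance: n_B = 0 + 1ξ₁ − 1ξ₂ = 556 → ξ₂ = (1·666.2 − 556)/1 = 110.2 mol/min.
Outlet amounts (n = n₀ + Σ ν·ξ):
  E: 746 − 1(666.2) = 79.82
  B: 0 + 1(666.2) − 1(110.2) = 556
  D: 0 + 1(110.2) = 110.2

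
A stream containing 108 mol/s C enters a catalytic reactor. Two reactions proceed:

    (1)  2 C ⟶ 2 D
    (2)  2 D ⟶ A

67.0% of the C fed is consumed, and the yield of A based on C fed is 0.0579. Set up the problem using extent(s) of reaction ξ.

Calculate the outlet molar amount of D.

Conversion of C: C consumed = 2ξ₁ = 0.67 × 108 → ξ₁ = 36.18 mol/s.
Yield of A: 1ξ₂ / 108 = 0.0579 → ξ₂ = 6.253 mol/s.
Outlet amounts (n = n₀ + Σ ν·ξ):
  C: 108 − 2(36.18) = 35.64
  D: 0 + 2(36.18) − 2(6.253) = 59.85
  A: 0 + 1(6.253) = 6.253

59.9 mol/s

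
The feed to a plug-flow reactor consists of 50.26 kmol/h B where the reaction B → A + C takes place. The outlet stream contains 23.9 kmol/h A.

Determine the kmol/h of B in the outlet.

26.4 kmol/h

For A: n = n₀ + 1ξ → 23.9 = 0 + 1ξ, giving ξ = 23.9 kmol/h.
Outlet amounts (n = n₀ + ν ξ):
  B: 50.26 − 1(23.9) = 26.36
  A: 0 + 1(23.9) = 23.9
  C: 0 + 1(23.9) = 23.9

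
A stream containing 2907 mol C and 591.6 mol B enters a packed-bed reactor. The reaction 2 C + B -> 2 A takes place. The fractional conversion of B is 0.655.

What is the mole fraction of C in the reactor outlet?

0.685

B reacted = 0.655 × 591.6 = 387.5 mol; ν_B = −1, so ξ = 387.5/1 = 387.5 mol.
Outlet amounts (n = n₀ + ν ξ):
  C: 2907 − 2(387.5) = 2132
  B: 591.6 − 1(387.5) = 204.1
  A: 0 + 2(387.5) = 775
Total out = 3111 mol; y_C = 2132 / 3111 = 0.6853.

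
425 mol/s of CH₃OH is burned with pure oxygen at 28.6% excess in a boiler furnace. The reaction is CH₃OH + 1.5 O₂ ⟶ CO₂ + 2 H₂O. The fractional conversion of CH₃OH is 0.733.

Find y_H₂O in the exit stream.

0.445

Stoichiometric O₂ = 1.5 × 425 = 637.5 mol/s; O₂ fed = 637.5 × 1.286 = 819.8 mol/s.
Fuel reacted = 0.733 × 425 → ξ = 311.5 mol/s.
Outlet (n = n₀ + ν ξ):
  CH₃OH: 425 − 1(311.5) = 113.5
  O₂: 819.8 − 1.5(311.5) = 352.5
  CO₂: 0 + 1(311.5) = 311.5
  H₂O: 0 + 2(311.5) = 623
Total out = 1401 mol/s; y_H₂O = 623 / 1401 = 0.4448.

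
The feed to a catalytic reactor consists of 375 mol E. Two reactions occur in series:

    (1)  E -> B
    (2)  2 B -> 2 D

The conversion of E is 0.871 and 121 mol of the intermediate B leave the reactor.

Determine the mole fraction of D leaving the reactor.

Conversion of E: E consumed = 1ξ₁ = 0.871 × 375 → ξ₁ = 326.6 mol.
B balance: n_B = 0 + 1ξ₁ − 2ξ₂ = 121 → ξ₂ = (1·326.6 − 121)/2 = 102.8 mol.
Outlet amounts (n = n₀ + Σ ν·ξ):
  E: 375 − 1(326.6) = 48.38
  B: 0 + 1(326.6) − 2(102.8) = 121
  D: 0 + 2(102.8) = 205.6
Total out = 375 mol; y_D = 205.6 / 375 = 0.5483.

0.548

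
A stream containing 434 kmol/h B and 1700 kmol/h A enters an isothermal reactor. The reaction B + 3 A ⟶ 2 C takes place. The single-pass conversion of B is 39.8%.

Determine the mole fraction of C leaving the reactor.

B reacted = 0.398 × 434 = 172.7 kmol/h; ν_B = −1, so ξ = 172.7/1 = 172.7 kmol/h.
Outlet amounts (n = n₀ + ν ξ):
  B: 434 − 1(172.7) = 261.3
  A: 1700 − 3(172.7) = 1182
  C: 0 + 2(172.7) = 345.5
Total out = 1789 kmol/h; y_C = 345.5 / 1789 = 0.1932.

0.193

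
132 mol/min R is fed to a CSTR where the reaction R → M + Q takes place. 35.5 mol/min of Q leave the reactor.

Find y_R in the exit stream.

For Q: n = n₀ + 1ξ → 35.5 = 0 + 1ξ, giving ξ = 35.5 mol/min.
Outlet amounts (n = n₀ + ν ξ):
  R: 132 − 1(35.5) = 96.5
  M: 0 + 1(35.5) = 35.5
  Q: 0 + 1(35.5) = 35.5
Total out = 167.5 mol/min; y_R = 96.5 / 167.5 = 0.5761.

0.576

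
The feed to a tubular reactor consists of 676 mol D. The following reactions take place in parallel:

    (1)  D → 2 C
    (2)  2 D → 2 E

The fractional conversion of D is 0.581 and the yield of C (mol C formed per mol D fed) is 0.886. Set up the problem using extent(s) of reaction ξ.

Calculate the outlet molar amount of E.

93.3 mol

Yield of C: 2ξ₁ / 676 = 0.886 → ξ₁ = 299.5 mol.
Conversion of D: 1ξ₁ + 2ξ₂ = 0.581 × 676 = 392.8 → ξ₂ = 46.64 mol.
Outlet amounts (n = n₀ + Σ ν·ξ):
  D: 676 − 1(299.5) − 2(46.64) = 283.2
  C: 0 + 2(299.5) = 598.9
  E: 0 + 2(46.64) = 93.29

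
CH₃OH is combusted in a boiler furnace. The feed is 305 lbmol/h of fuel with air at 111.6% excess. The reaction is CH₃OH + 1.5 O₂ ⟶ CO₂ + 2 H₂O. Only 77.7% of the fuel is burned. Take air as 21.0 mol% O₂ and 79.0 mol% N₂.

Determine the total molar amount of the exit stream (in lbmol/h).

Stoichiometric O₂ = 1.5 × 305 = 457.5 lbmol/h; O₂ fed = 457.5 × 2.116 = 968.1 lbmol/h.
N₂ fed = 968.1 × 79/21 = 3642 lbmol/h.
Fuel reacted = 0.777 × 305 → ξ = 237 lbmol/h.
Outlet (n = n₀ + ν ξ):
  CH₃OH: 305 − 1(237) = 68.01
  O₂: 968.1 − 1.5(237) = 612.6
  N₂: 3642 (inert)
  CO₂: 0 + 1(237) = 237
  H₂O: 0 + 2(237) = 474
Total out = 68.01 + 612.6 + 3642 + 237 + 474 = 5033 lbmol/h.

5030 lbmol/h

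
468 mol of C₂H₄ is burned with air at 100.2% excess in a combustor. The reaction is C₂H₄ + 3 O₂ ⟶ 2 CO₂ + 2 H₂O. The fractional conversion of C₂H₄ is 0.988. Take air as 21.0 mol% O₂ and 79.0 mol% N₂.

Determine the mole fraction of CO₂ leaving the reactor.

0.0668

Stoichiometric O₂ = 3 × 468 = 1404 mol; O₂ fed = 1404 × 2.002 = 2811 mol.
N₂ fed = 2811 × 79/21 = 10570 mol.
Fuel reacted = 0.988 × 468 → ξ = 462.4 mol.
Outlet (n = n₀ + ν ξ):
  C₂H₄: 468 − 1(462.4) = 5.616
  O₂: 2811 − 3(462.4) = 1424
  N₂: 10570 (inert)
  CO₂: 0 + 2(462.4) = 924.8
  H₂O: 0 + 2(462.4) = 924.8
Total out = 13850 mol; y_CO₂ = 924.8 / 13850 = 0.06676.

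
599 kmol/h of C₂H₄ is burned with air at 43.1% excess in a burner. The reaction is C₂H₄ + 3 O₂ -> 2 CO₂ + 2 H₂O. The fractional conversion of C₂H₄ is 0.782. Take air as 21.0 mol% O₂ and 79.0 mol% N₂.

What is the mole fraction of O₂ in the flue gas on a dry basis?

Stoichiometric O₂ = 3 × 599 = 1797 kmol/h; O₂ fed = 1797 × 1.431 = 2572 kmol/h.
N₂ fed = 2572 × 79/21 = 9674 kmol/h.
Fuel reacted = 0.782 × 599 → ξ = 468.4 kmol/h.
Outlet (n = n₀ + ν ξ):
  C₂H₄: 599 − 1(468.4) = 130.6
  O₂: 2572 − 3(468.4) = 1166
  N₂: 9674 (inert)
  CO₂: 0 + 2(468.4) = 936.8
  H₂O: 0 + 2(468.4) = 936.8
Dry total = 11910 kmol/h; y_O₂ (dry) = 1166 / 11910 = 0.09794.

0.0979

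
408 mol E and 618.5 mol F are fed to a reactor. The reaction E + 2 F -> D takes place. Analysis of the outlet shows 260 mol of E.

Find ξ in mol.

ξ = 148 mol

For E: n = n₀ − 1ξ → 260 = 408 − 1ξ, giving ξ = 148 mol.
Outlet amounts (n = n₀ + ν ξ):
  E: 408 − 1(148) = 260
  F: 618.5 − 2(148) = 322.5
  D: 0 + 1(148) = 148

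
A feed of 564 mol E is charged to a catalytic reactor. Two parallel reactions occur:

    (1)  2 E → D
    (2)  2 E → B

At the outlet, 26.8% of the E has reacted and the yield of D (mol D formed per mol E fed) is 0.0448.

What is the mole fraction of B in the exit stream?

Yield of D: 1ξ₁ / 564 = 0.0448 → ξ₁ = 25.27 mol.
Conversion of E: 2ξ₁ + 2ξ₂ = 0.268 × 564 = 151.2 → ξ₂ = 50.31 mol.
Outlet amounts (n = n₀ + Σ ν·ξ):
  E: 564 − 2(25.27) − 2(50.31) = 412.8
  D: 0 + 1(25.27) = 25.27
  B: 0 + 1(50.31) = 50.31
Total out = 488.4 mol; y_B = 50.31 / 488.4 = 0.103.

0.103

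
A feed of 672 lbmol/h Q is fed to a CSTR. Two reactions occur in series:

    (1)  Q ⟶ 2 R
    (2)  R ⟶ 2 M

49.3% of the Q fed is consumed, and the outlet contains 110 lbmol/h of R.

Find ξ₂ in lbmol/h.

ξ₂ = 553 lbmol/h

Conversion of Q: Q consumed = 1ξ₁ = 0.493 × 672 → ξ₁ = 331.3 lbmol/h.
R balance: n_R = 0 + 2ξ₁ − 1ξ₂ = 110 → ξ₂ = (2·331.3 − 110)/1 = 552.6 lbmol/h.
Outlet amounts (n = n₀ + Σ ν·ξ):
  Q: 672 − 1(331.3) = 340.7
  R: 0 + 2(331.3) − 1(552.6) = 110
  M: 0 + 2(552.6) = 1105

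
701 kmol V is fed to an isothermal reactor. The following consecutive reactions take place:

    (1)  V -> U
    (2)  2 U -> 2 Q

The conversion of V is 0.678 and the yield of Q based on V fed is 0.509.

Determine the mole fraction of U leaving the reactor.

Conversion of V: V consumed = 1ξ₁ = 0.678 × 701 → ξ₁ = 475.3 kmol.
Yield of Q: 2ξ₂ / 701 = 0.509 → ξ₂ = 178.4 kmol.
Outlet amounts (n = n₀ + Σ ν·ξ):
  V: 701 − 1(475.3) = 225.7
  U: 0 + 1(475.3) − 2(178.4) = 118.5
  Q: 0 + 2(178.4) = 356.8
Total out = 701 kmol; y_U = 118.5 / 701 = 0.169.

0.169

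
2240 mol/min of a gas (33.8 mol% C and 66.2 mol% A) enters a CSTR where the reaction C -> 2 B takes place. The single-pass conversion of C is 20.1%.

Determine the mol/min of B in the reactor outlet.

304 mol/min

C reacted = 0.201 × 757.1 = 152.2 mol/min; ν_C = −1, so ξ = 152.2/1 = 152.2 mol/min.
Outlet amounts (n = n₀ + ν ξ):
  C: 757.1 − 1(152.2) = 604.9
  B: 0 + 2(152.2) = 304.4
  A: 1483 (inert)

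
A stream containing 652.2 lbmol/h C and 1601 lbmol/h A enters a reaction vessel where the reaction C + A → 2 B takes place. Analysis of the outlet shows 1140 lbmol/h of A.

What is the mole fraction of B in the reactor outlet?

For A: n = n₀ − 1ξ → 1140 = 1601 − 1ξ, giving ξ = 461 lbmol/h.
Outlet amounts (n = n₀ + ν ξ):
  C: 652.2 − 1(461) = 191.2
  A: 1601 − 1(461) = 1140
  B: 0 + 2(461) = 922
Total out = 2253 lbmol/h; y_B = 922 / 2253 = 0.4092.

0.409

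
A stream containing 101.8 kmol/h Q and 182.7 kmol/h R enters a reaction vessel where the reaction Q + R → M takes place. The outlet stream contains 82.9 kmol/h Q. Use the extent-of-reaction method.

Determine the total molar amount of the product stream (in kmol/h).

266 kmol/h

For Q: n = n₀ − 1ξ → 82.9 = 101.8 − 1ξ, giving ξ = 18.9 kmol/h.
Outlet amounts (n = n₀ + ν ξ):
  Q: 101.8 − 1(18.9) = 82.9
  R: 182.7 − 1(18.9) = 163.8
  M: 0 + 1(18.9) = 18.9
Total out = 82.9 + 163.8 + 18.9 = 265.6 kmol/h.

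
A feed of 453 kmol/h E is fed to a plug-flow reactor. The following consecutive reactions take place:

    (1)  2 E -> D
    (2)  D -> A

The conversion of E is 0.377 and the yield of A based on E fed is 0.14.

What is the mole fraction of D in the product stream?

0.0598

Conversion of E: E consumed = 2ξ₁ = 0.377 × 453 → ξ₁ = 85.39 kmol/h.
Yield of A: 1ξ₂ / 453 = 0.14 → ξ₂ = 63.42 kmol/h.
Outlet amounts (n = n₀ + Σ ν·ξ):
  E: 453 − 2(85.39) = 282.2
  D: 0 + 1(85.39) − 1(63.42) = 21.97
  A: 0 + 1(63.42) = 63.42
Total out = 367.6 kmol/h; y_D = 21.97 / 367.6 = 0.05977.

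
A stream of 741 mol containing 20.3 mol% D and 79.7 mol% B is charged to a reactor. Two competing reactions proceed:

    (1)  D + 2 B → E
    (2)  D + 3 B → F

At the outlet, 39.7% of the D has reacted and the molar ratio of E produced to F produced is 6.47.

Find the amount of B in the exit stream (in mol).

463 mol

Conversion of D: D consumed = 0.397 × 150.4 = 59.72 mol = 1ξ₁ + 1ξ₂.
Selectivity: 1ξ₁ / (1ξ₂) = 6.47 → ξ₁ = 6.47 ξ₂.
Substitute: (1·6.47 + 1) ξ₂ = 59.72 → ξ₂ = 7.994 mol, ξ₁ = 51.72 mol.
Outlet amounts (n = n₀ + Σ ν·ξ):
  D: 150.4 − 1(51.72) − 1(7.994) = 90.71
  B: 590.6 − 2(51.72) − 3(7.994) = 463.1
  E: 0 + 1(51.72) = 51.72
  F: 0 + 1(7.994) = 7.994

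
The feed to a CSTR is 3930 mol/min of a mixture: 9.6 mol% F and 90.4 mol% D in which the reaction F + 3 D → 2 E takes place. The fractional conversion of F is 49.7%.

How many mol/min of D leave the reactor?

F reacted = 0.497 × 377.3 = 187.5 mol/min; ν_F = −1, so ξ = 187.5/1 = 187.5 mol/min.
Outlet amounts (n = n₀ + ν ξ):
  F: 377.3 − 1(187.5) = 189.8
  D: 3553 − 3(187.5) = 2990
  E: 0 + 2(187.5) = 375

2990 mol/min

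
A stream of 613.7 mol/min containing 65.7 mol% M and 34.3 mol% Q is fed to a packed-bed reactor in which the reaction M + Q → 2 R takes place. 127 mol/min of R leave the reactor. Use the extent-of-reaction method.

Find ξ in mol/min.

For R: n = n₀ + 2ξ → 127 = 0 + 2ξ, giving ξ = 63.5 mol/min.
Outlet amounts (n = n₀ + ν ξ):
  M: 403.2 − 1(63.5) = 339.7
  Q: 210.5 − 1(63.5) = 147
  R: 0 + 2(63.5) = 127

ξ = 63.5 mol/min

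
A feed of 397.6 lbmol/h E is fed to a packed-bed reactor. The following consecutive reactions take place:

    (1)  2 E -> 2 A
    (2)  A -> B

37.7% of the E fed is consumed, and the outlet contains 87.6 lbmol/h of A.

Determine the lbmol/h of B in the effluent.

Conversion of E: E consumed = 2ξ₁ = 0.377 × 397.6 → ξ₁ = 74.95 lbmol/h.
A balance: n_A = 0 + 2ξ₁ − 1ξ₂ = 87.6 → ξ₂ = (2·74.95 − 87.6)/1 = 62.3 lbmol/h.
Outlet amounts (n = n₀ + Σ ν·ξ):
  E: 397.6 − 2(74.95) = 247.7
  A: 0 + 2(74.95) − 1(62.3) = 87.6
  B: 0 + 1(62.3) = 62.3

62.3 lbmol/h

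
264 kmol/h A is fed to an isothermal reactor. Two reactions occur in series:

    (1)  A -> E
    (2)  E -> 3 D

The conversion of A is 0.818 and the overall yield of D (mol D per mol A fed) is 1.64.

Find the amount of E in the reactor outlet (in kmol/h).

71.6 kmol/h

Conversion of A: A consumed = 1ξ₁ = 0.818 × 264 → ξ₁ = 216 kmol/h.
Yield of D: 3ξ₂ / 264 = 1.64 → ξ₂ = 144.3 kmol/h.
Outlet amounts (n = n₀ + Σ ν·ξ):
  A: 264 − 1(216) = 48.05
  E: 0 + 1(216) − 1(144.3) = 71.63
  D: 0 + 3(144.3) = 433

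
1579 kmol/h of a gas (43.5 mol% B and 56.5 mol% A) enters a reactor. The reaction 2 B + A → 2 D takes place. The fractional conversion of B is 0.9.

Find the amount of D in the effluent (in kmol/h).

618 kmol/h

B reacted = 0.9 × 686.9 = 618.2 kmol/h; ν_B = −2, so ξ = 618.2/2 = 309.1 kmol/h.
Outlet amounts (n = n₀ + ν ξ):
  B: 686.9 − 2(309.1) = 68.69
  A: 892.1 − 1(309.1) = 583
  D: 0 + 2(309.1) = 618.2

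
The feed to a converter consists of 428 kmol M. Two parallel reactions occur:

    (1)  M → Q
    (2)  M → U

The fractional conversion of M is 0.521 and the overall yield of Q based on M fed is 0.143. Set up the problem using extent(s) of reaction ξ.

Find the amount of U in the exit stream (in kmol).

Yield of Q: 1ξ₁ / 428 = 0.143 → ξ₁ = 61.2 kmol.
Conversion of M: 1ξ₁ + 1ξ₂ = 0.521 × 428 = 223 → ξ₂ = 161.8 kmol.
Outlet amounts (n = n₀ + Σ ν·ξ):
  M: 428 − 1(61.2) − 1(161.8) = 205
  Q: 0 + 1(61.2) = 61.2
  U: 0 + 1(161.8) = 161.8

162 kmol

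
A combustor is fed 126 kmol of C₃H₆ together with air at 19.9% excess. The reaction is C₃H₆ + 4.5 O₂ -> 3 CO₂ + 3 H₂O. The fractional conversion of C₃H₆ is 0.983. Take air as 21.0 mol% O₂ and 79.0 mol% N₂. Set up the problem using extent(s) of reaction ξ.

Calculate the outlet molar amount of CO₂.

372 kmol

Stoichiometric O₂ = 4.5 × 126 = 567 kmol; O₂ fed = 567 × 1.199 = 679.8 kmol.
N₂ fed = 679.8 × 79/21 = 2557 kmol.
Fuel reacted = 0.983 × 126 → ξ = 123.9 kmol.
Outlet (n = n₀ + ν ξ):
  C₃H₆: 126 − 1(123.9) = 2.142
  O₂: 679.8 − 4.5(123.9) = 122.5
  N₂: 2557 (inert)
  CO₂: 0 + 3(123.9) = 371.6
  H₂O: 0 + 3(123.9) = 371.6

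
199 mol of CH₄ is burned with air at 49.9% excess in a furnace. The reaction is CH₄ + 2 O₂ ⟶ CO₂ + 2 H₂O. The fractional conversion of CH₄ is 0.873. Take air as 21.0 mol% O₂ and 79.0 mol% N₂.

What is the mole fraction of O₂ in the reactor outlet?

0.082

Stoichiometric O₂ = 2 × 199 = 398 mol; O₂ fed = 398 × 1.499 = 596.6 mol.
N₂ fed = 596.6 × 79/21 = 2244 mol.
Fuel reacted = 0.873 × 199 → ξ = 173.7 mol.
Outlet (n = n₀ + ν ξ):
  CH₄: 199 − 1(173.7) = 25.27
  O₂: 596.6 − 2(173.7) = 249.1
  N₂: 2244 (inert)
  CO₂: 0 + 1(173.7) = 173.7
  H₂O: 0 + 2(173.7) = 347.5
Total out = 3040 mol; y_O₂ = 249.1 / 3040 = 0.08196.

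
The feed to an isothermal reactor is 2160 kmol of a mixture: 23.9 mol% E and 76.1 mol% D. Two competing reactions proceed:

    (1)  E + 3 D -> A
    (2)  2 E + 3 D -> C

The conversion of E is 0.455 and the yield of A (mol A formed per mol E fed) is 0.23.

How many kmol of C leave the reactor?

Yield of A: 1ξ₁ / 516.2 = 0.23 → ξ₁ = 118.7 kmol.
Conversion of E: 1ξ₁ + 2ξ₂ = 0.455 × 516.2 = 234.9 → ξ₂ = 58.08 kmol.
Outlet amounts (n = n₀ + Σ ν·ξ):
  E: 516.2 − 1(118.7) − 2(58.08) = 281.4
  D: 1644 − 3(118.7) − 3(58.08) = 1113
  A: 0 + 1(118.7) = 118.7
  C: 0 + 1(58.08) = 58.08

58.1 kmol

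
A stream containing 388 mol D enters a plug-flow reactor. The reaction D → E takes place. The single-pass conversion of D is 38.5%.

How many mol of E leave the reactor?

149 mol

D reacted = 0.385 × 388 = 149.4 mol; ν_D = −1, so ξ = 149.4/1 = 149.4 mol.
Outlet amounts (n = n₀ + ν ξ):
  D: 388 − 1(149.4) = 238.6
  E: 0 + 1(149.4) = 149.4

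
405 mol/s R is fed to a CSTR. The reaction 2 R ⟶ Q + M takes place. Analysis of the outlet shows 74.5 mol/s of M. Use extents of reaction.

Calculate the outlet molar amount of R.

For M: n = n₀ + 1ξ → 74.5 = 0 + 1ξ, giving ξ = 74.5 mol/s.
Outlet amounts (n = n₀ + ν ξ):
  R: 405 − 2(74.5) = 256
  Q: 0 + 1(74.5) = 74.5
  M: 0 + 1(74.5) = 74.5

256 mol/s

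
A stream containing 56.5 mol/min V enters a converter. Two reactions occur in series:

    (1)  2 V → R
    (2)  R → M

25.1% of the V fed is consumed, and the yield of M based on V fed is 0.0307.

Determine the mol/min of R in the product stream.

5.36 mol/min

Conversion of V: V consumed = 2ξ₁ = 0.251 × 56.5 → ξ₁ = 7.091 mol/min.
Yield of M: 1ξ₂ / 56.5 = 0.0307 → ξ₂ = 1.735 mol/min.
Outlet amounts (n = n₀ + Σ ν·ξ):
  V: 56.5 − 2(7.091) = 42.32
  R: 0 + 1(7.091) − 1(1.735) = 5.356
  M: 0 + 1(1.735) = 1.735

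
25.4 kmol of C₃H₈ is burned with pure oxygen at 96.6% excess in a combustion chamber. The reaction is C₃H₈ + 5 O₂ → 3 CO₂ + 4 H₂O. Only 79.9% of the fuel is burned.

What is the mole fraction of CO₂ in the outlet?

Stoichiometric O₂ = 5 × 25.4 = 127 kmol; O₂ fed = 127 × 1.966 = 249.7 kmol.
Fuel reacted = 0.799 × 25.4 → ξ = 20.29 kmol.
Outlet (n = n₀ + ν ξ):
  C₃H₈: 25.4 − 1(20.29) = 5.105
  O₂: 249.7 − 5(20.29) = 148.2
  CO₂: 0 + 3(20.29) = 60.88
  H₂O: 0 + 4(20.29) = 81.18
Total out = 295.4 kmol; y_CO₂ = 60.88 / 295.4 = 0.2061.

0.206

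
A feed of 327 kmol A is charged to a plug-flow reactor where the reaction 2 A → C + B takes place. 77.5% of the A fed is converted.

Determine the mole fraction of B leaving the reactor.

0.388

A reacted = 0.775 × 327 = 253.4 kmol; ν_A = −2, so ξ = 253.4/2 = 126.7 kmol.
Outlet amounts (n = n₀ + ν ξ):
  A: 327 − 2(126.7) = 73.57
  C: 0 + 1(126.7) = 126.7
  B: 0 + 1(126.7) = 126.7
Total out = 327 kmol; y_B = 126.7 / 327 = 0.3875.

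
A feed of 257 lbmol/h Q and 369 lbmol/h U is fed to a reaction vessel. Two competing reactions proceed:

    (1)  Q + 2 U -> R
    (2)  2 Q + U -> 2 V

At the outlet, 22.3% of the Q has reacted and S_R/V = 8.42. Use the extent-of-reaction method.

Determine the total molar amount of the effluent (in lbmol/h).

Conversion of Q: Q consumed = 0.223 × 257 = 57.31 lbmol/h = 1ξ₁ + 2ξ₂.
Selectivity: 1ξ₁ / (2ξ₂) = 8.42 → ξ₁ = 16.84 ξ₂.
Substitute: (1·16.84 + 2) ξ₂ = 57.31 → ξ₂ = 3.042 lbmol/h, ξ₁ = 51.23 lbmol/h.
Outlet amounts (n = n₀ + Σ ν·ξ):
  Q: 257 − 1(51.23) − 2(3.042) = 199.7
  U: 369 − 2(51.23) − 1(3.042) = 263.5
  R: 0 + 1(51.23) = 51.23
  V: 0 + 2(3.042) = 6.084
Total out = 199.7 + 263.5 + 51.23 + 6.084 = 520.5 lbmol/h.

521 lbmol/h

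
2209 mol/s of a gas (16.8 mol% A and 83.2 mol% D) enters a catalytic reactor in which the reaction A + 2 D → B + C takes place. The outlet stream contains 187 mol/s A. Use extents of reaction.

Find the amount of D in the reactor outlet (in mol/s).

For A: n = n₀ − 1ξ → 187 = 371.1 − 1ξ, giving ξ = 184.1 mol/s.
Outlet amounts (n = n₀ + ν ξ):
  A: 371.1 − 1(184.1) = 187
  D: 1838 − 2(184.1) = 1470
  B: 0 + 1(184.1) = 184.1
  C: 0 + 1(184.1) = 184.1

1470 mol/s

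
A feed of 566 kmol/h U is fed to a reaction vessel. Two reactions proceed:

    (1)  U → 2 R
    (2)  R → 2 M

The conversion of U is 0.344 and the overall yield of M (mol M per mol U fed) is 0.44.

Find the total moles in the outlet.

Conversion of U: U consumed = 1ξ₁ = 0.344 × 566 → ξ₁ = 194.7 kmol/h.
Yield of M: 2ξ₂ / 566 = 0.44 → ξ₂ = 124.5 kmol/h.
Outlet amounts (n = n₀ + Σ ν·ξ):
  U: 566 − 1(194.7) = 371.3
  R: 0 + 2(194.7) − 1(124.5) = 264.9
  M: 0 + 2(124.5) = 249
Total out = 371.3 + 264.9 + 249 = 885.2 kmol/h.

885 kmol/h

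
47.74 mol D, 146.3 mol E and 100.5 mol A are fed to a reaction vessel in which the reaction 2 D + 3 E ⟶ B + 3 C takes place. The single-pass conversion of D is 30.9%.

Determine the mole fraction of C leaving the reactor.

0.0771

D reacted = 0.309 × 47.74 = 14.75 mol; ν_D = −2, so ξ = 14.75/2 = 7.376 mol.
Outlet amounts (n = n₀ + ν ξ):
  D: 47.74 − 2(7.376) = 32.99
  E: 146.3 − 3(7.376) = 124.2
  B: 0 + 1(7.376) = 7.376
  C: 0 + 3(7.376) = 22.13
  A: 100.5 (inert)
Total out = 287.2 mol; y_C = 22.13 / 287.2 = 0.07706.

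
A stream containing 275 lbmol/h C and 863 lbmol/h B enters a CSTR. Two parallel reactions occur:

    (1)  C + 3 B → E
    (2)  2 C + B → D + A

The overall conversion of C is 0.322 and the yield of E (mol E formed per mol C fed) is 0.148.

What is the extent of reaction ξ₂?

ξ₂ = 23.9 lbmol/h

Yield of E: 1ξ₁ / 275 = 0.148 → ξ₁ = 40.7 lbmol/h.
Conversion of C: 1ξ₁ + 2ξ₂ = 0.322 × 275 = 88.55 → ξ₂ = 23.93 lbmol/h.
Outlet amounts (n = n₀ + Σ ν·ξ):
  C: 275 − 1(40.7) − 2(23.93) = 186.4
  B: 863 − 3(40.7) − 1(23.93) = 717
  E: 0 + 1(40.7) = 40.7
  D: 0 + 1(23.93) = 23.93
  A: 0 + 1(23.93) = 23.93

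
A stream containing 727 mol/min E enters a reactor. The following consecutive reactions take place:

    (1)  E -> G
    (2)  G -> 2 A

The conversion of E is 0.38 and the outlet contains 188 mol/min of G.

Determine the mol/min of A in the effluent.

177 mol/min

Conversion of E: E consumed = 1ξ₁ = 0.38 × 727 → ξ₁ = 276.3 mol/min.
G balance: n_G = 0 + 1ξ₁ − 1ξ₂ = 188 → ξ₂ = (1·276.3 − 188)/1 = 88.26 mol/min.
Outlet amounts (n = n₀ + Σ ν·ξ):
  E: 727 − 1(276.3) = 450.7
  G: 0 + 1(276.3) − 1(88.26) = 188
  A: 0 + 2(88.26) = 176.5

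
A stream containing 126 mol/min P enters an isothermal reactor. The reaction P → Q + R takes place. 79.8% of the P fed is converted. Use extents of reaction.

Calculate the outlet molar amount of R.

P reacted = 0.798 × 126 = 100.5 mol/min; ν_P = −1, so ξ = 100.5/1 = 100.5 mol/min.
Outlet amounts (n = n₀ + ν ξ):
  P: 126 − 1(100.5) = 25.45
  Q: 0 + 1(100.5) = 100.5
  R: 0 + 1(100.5) = 100.5

101 mol/min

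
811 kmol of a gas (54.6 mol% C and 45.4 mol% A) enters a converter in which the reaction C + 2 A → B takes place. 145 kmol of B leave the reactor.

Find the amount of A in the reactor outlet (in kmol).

For B: n = n₀ + 1ξ → 145 = 0 + 1ξ, giving ξ = 145 kmol.
Outlet amounts (n = n₀ + ν ξ):
  C: 442.8 − 1(145) = 297.8
  A: 368.2 − 2(145) = 78.19
  B: 0 + 1(145) = 145

78.2 kmol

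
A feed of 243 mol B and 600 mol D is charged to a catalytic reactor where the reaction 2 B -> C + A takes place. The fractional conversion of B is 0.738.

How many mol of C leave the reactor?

B reacted = 0.738 × 243 = 179.3 mol; ν_B = −2, so ξ = 179.3/2 = 89.67 mol.
Outlet amounts (n = n₀ + ν ξ):
  B: 243 − 2(89.67) = 63.67
  C: 0 + 1(89.67) = 89.67
  A: 0 + 1(89.67) = 89.67
  D: 600 (inert)

89.7 mol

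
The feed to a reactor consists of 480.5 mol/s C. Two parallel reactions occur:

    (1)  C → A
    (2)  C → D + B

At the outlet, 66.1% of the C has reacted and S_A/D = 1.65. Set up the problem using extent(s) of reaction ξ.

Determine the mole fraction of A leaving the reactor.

Conversion of C: C consumed = 0.661 × 480.5 = 317.6 mol/s = 1ξ₁ + 1ξ₂.
Selectivity: 1ξ₁ / (1ξ₂) = 1.65 → ξ₁ = 1.65 ξ₂.
Substitute: (1·1.65 + 1) ξ₂ = 317.6 → ξ₂ = 119.9 mol/s, ξ₁ = 197.8 mol/s.
Outlet amounts (n = n₀ + Σ ν·ξ):
  C: 480.5 − 1(197.8) − 1(119.9) = 162.9
  A: 0 + 1(197.8) = 197.8
  D: 0 + 1(119.9) = 119.9
  B: 0 + 1(119.9) = 119.9
Total out = 600.4 mol/s; y_A = 197.8 / 600.4 = 0.3294.

0.329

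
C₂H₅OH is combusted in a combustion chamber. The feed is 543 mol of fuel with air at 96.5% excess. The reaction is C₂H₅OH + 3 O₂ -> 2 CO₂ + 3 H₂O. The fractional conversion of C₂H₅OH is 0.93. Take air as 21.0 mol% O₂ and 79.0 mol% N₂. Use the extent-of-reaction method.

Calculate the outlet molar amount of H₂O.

1510 mol

Stoichiometric O₂ = 3 × 543 = 1629 mol; O₂ fed = 1629 × 1.965 = 3201 mol.
N₂ fed = 3201 × 79/21 = 12040 mol.
Fuel reacted = 0.93 × 543 → ξ = 505 mol.
Outlet (n = n₀ + ν ξ):
  C₂H₅OH: 543 − 1(505) = 38.01
  O₂: 3201 − 3(505) = 1686
  N₂: 12040 (inert)
  CO₂: 0 + 2(505) = 1010
  H₂O: 0 + 3(505) = 1515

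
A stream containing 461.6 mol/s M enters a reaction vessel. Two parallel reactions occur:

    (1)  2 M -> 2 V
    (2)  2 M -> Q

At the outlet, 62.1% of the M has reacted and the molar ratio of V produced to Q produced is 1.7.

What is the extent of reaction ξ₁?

ξ₁ = 65.9 mol/s

Conversion of M: M consumed = 0.621 × 461.6 = 286.7 mol/s = 2ξ₁ + 2ξ₂.
Selectivity: 2ξ₁ / (1ξ₂) = 1.7 → ξ₁ = 0.85 ξ₂.
Substitute: (2·0.85 + 2) ξ₂ = 286.7 → ξ₂ = 77.47 mol/s, ξ₁ = 65.85 mol/s.
Outlet amounts (n = n₀ + Σ ν·ξ):
  M: 461.6 − 2(65.85) − 2(77.47) = 174.9
  V: 0 + 2(65.85) = 131.7
  Q: 0 + 1(77.47) = 77.47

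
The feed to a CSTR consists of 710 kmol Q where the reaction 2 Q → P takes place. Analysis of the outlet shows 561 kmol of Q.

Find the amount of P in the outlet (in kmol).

For Q: n = n₀ − 2ξ → 561 = 710 − 2ξ, giving ξ = 74.5 kmol.
Outlet amounts (n = n₀ + ν ξ):
  Q: 710 − 2(74.5) = 561
  P: 0 + 1(74.5) = 74.5

74.5 kmol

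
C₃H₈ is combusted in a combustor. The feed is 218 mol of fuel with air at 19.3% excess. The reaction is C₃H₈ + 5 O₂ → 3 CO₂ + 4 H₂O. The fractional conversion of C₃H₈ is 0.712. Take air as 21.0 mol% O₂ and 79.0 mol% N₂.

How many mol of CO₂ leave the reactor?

466 mol

Stoichiometric O₂ = 5 × 218 = 1090 mol; O₂ fed = 1090 × 1.193 = 1300 mol.
N₂ fed = 1300 × 79/21 = 4892 mol.
Fuel reacted = 0.712 × 218 → ξ = 155.2 mol.
Outlet (n = n₀ + ν ξ):
  C₃H₈: 218 − 1(155.2) = 62.78
  O₂: 1300 − 5(155.2) = 524.3
  N₂: 4892 (inert)
  CO₂: 0 + 3(155.2) = 465.6
  H₂O: 0 + 4(155.2) = 620.9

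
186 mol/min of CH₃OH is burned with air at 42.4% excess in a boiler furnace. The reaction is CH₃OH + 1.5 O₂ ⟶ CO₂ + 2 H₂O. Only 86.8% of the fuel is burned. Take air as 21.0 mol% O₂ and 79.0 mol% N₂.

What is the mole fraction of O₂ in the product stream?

Stoichiometric O₂ = 1.5 × 186 = 279 mol/min; O₂ fed = 279 × 1.424 = 397.3 mol/min.
N₂ fed = 397.3 × 79/21 = 1495 mol/min.
Fuel reacted = 0.868 × 186 → ξ = 161.4 mol/min.
Outlet (n = n₀ + ν ξ):
  CH₃OH: 186 − 1(161.4) = 24.55
  O₂: 397.3 − 1.5(161.4) = 155.1
  N₂: 1495 (inert)
  CO₂: 0 + 1(161.4) = 161.4
  H₂O: 0 + 2(161.4) = 322.9
Total out = 2159 mol/min; y_O₂ = 155.1 / 2159 = 0.07186.

0.0719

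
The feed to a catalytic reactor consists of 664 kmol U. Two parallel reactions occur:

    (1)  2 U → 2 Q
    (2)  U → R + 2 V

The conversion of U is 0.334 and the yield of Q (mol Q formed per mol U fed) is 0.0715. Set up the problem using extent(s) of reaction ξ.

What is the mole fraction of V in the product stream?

Yield of Q: 2ξ₁ / 664 = 0.0715 → ξ₁ = 23.74 kmol.
Conversion of U: 2ξ₁ + 1ξ₂ = 0.334 × 664 = 221.8 → ξ₂ = 174.3 kmol.
Outlet amounts (n = n₀ + Σ ν·ξ):
  U: 664 − 2(23.74) − 1(174.3) = 442.2
  Q: 0 + 2(23.74) = 47.48
  R: 0 + 1(174.3) = 174.3
  V: 0 + 2(174.3) = 348.6
Total out = 1013 kmol; y_V = 348.6 / 1013 = 0.3443.

0.344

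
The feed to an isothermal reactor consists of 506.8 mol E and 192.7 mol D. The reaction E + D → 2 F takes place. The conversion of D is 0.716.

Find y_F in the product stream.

0.394

D reacted = 0.716 × 192.7 = 138 mol; ν_D = −1, so ξ = 138/1 = 138 mol.
Outlet amounts (n = n₀ + ν ξ):
  E: 506.8 − 1(138) = 368.8
  D: 192.7 − 1(138) = 54.73
  F: 0 + 2(138) = 275.9
Total out = 699.5 mol; y_F = 275.9 / 699.5 = 0.3945.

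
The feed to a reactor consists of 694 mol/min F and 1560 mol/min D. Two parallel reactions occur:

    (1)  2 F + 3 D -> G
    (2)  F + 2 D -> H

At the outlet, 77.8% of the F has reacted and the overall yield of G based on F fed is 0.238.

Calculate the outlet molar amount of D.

Yield of G: 1ξ₁ / 694 = 0.238 → ξ₁ = 165.2 mol/min.
Conversion of F: 2ξ₁ + 1ξ₂ = 0.778 × 694 = 539.9 → ξ₂ = 209.6 mol/min.
Outlet amounts (n = n₀ + Σ ν·ξ):
  F: 694 − 2(165.2) − 1(209.6) = 154.1
  D: 1560 − 3(165.2) − 2(209.6) = 645.3
  G: 0 + 1(165.2) = 165.2
  H: 0 + 1(209.6) = 209.6

645 mol/min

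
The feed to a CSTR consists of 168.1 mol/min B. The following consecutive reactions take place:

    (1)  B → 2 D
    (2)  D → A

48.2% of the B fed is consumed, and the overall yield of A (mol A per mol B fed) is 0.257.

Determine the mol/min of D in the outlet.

119 mol/min

Conversion of B: B consumed = 1ξ₁ = 0.482 × 168.1 → ξ₁ = 81.02 mol/min.
Yield of A: 1ξ₂ / 168.1 = 0.257 → ξ₂ = 43.2 mol/min.
Outlet amounts (n = n₀ + Σ ν·ξ):
  B: 168.1 − 1(81.02) = 87.08
  D: 0 + 2(81.02) − 1(43.2) = 118.8
  A: 0 + 1(43.2) = 43.2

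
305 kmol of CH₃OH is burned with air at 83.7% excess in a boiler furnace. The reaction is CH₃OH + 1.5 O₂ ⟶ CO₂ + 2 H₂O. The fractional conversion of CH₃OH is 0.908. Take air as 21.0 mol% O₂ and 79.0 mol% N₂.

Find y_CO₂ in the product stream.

0.0623

Stoichiometric O₂ = 1.5 × 305 = 457.5 kmol; O₂ fed = 457.5 × 1.837 = 840.4 kmol.
N₂ fed = 840.4 × 79/21 = 3162 kmol.
Fuel reacted = 0.908 × 305 → ξ = 276.9 kmol.
Outlet (n = n₀ + ν ξ):
  CH₃OH: 305 − 1(276.9) = 28.06
  O₂: 840.4 − 1.5(276.9) = 425
  N₂: 3162 (inert)
  CO₂: 0 + 1(276.9) = 276.9
  H₂O: 0 + 2(276.9) = 553.9
Total out = 4446 kmol; y_CO₂ = 276.9 / 4446 = 0.0623.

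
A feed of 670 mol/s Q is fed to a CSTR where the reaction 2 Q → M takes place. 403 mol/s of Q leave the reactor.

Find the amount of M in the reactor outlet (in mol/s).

For Q: n = n₀ − 2ξ → 403 = 670 − 2ξ, giving ξ = 133.5 mol/s.
Outlet amounts (n = n₀ + ν ξ):
  Q: 670 − 2(133.5) = 403
  M: 0 + 1(133.5) = 133.5

134 mol/s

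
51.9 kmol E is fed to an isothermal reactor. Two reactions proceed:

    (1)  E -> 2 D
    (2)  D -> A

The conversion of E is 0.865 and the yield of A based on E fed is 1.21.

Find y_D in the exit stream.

Conversion of E: E consumed = 1ξ₁ = 0.865 × 51.9 → ξ₁ = 44.89 kmol.
Yield of A: 1ξ₂ / 51.9 = 1.21 → ξ₂ = 62.8 kmol.
Outlet amounts (n = n₀ + Σ ν·ξ):
  E: 51.9 − 1(44.89) = 7.007
  D: 0 + 2(44.89) − 1(62.8) = 26.99
  A: 0 + 1(62.8) = 62.8
Total out = 96.79 kmol; y_D = 26.99 / 96.79 = 0.2788.

0.279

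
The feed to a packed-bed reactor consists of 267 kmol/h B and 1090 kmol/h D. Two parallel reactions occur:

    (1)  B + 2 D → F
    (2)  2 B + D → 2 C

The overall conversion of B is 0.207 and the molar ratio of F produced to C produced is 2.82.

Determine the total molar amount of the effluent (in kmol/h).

1270 kmol/h

Conversion of B: B consumed = 0.207 × 267 = 55.27 kmol/h = 1ξ₁ + 2ξ₂.
Selectivity: 1ξ₁ / (2ξ₂) = 2.82 → ξ₁ = 5.64 ξ₂.
Substitute: (1·5.64 + 2) ξ₂ = 55.27 → ξ₂ = 7.234 kmol/h, ξ₁ = 40.8 kmol/h.
Outlet amounts (n = n₀ + Σ ν·ξ):
  B: 267 − 1(40.8) − 2(7.234) = 211.7
  D: 1090 − 2(40.8) − 1(7.234) = 1001
  F: 0 + 1(40.8) = 40.8
  C: 0 + 2(7.234) = 14.47
Total out = 211.7 + 1001 + 40.8 + 14.47 = 1268 kmol/h.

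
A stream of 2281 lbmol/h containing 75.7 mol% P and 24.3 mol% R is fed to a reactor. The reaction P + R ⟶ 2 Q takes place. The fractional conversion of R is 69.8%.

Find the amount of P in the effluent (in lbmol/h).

1340 lbmol/h

R reacted = 0.698 × 554.3 = 386.9 lbmol/h; ν_R = −1, so ξ = 386.9/1 = 386.9 lbmol/h.
Outlet amounts (n = n₀ + ν ξ):
  P: 1727 − 1(386.9) = 1340
  R: 554.3 − 1(386.9) = 167.4
  Q: 0 + 2(386.9) = 773.8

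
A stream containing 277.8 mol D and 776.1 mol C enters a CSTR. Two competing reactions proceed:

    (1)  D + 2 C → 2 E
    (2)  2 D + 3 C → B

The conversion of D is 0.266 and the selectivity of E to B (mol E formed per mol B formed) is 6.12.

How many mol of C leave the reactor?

Conversion of D: D consumed = 0.266 × 277.8 = 73.89 mol = 1ξ₁ + 2ξ₂.
Selectivity: 2ξ₁ / (1ξ₂) = 6.12 → ξ₁ = 3.06 ξ₂.
Substitute: (1·3.06 + 2) ξ₂ = 73.89 → ξ₂ = 14.6 mol, ξ₁ = 44.69 mol.
Outlet amounts (n = n₀ + Σ ν·ξ):
  D: 277.8 − 1(44.69) − 2(14.6) = 203.9
  C: 776.1 − 2(44.69) − 3(14.6) = 642.9
  E: 0 + 2(44.69) = 89.37
  B: 0 + 1(14.6) = 14.6

643 mol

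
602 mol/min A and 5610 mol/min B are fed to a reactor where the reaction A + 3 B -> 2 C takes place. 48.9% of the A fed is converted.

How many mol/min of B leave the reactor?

A reacted = 0.489 × 602 = 294.4 mol/min; ν_A = −1, so ξ = 294.4/1 = 294.4 mol/min.
Outlet amounts (n = n₀ + ν ξ):
  A: 602 − 1(294.4) = 307.6
  B: 5610 − 3(294.4) = 4727
  C: 0 + 2(294.4) = 588.8

4730 mol/min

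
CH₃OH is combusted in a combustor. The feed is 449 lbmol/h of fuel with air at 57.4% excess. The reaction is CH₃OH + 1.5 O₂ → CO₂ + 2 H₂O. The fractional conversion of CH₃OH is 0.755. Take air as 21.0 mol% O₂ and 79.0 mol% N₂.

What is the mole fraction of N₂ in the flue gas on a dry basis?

0.799

Stoichiometric O₂ = 1.5 × 449 = 673.5 lbmol/h; O₂ fed = 673.5 × 1.574 = 1060 lbmol/h.
N₂ fed = 1060 × 79/21 = 3988 lbmol/h.
Fuel reacted = 0.755 × 449 → ξ = 339 lbmol/h.
Outlet (n = n₀ + ν ξ):
  CH₃OH: 449 − 1(339) = 110
  O₂: 1060 − 1.5(339) = 551.6
  N₂: 3988 (inert)
  CO₂: 0 + 1(339) = 339
  H₂O: 0 + 2(339) = 678
Dry total = 4989 lbmol/h; y_N₂ (dry) = 3988 / 4989 = 0.7994.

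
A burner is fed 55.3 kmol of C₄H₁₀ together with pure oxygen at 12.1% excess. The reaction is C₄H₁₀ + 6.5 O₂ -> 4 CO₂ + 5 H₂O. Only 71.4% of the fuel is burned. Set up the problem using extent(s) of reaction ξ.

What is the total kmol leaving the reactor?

517 kmol

Stoichiometric O₂ = 6.5 × 55.3 = 359.4 kmol; O₂ fed = 359.4 × 1.121 = 402.9 kmol.
Fuel reacted = 0.714 × 55.3 → ξ = 39.48 kmol.
Outlet (n = n₀ + ν ξ):
  C₄H₁₀: 55.3 − 1(39.48) = 15.82
  O₂: 402.9 − 6.5(39.48) = 146.3
  CO₂: 0 + 4(39.48) = 157.9
  H₂O: 0 + 5(39.48) = 197.4
Total out = 15.82 + 146.3 + 157.9 + 197.4 = 517.5 kmol.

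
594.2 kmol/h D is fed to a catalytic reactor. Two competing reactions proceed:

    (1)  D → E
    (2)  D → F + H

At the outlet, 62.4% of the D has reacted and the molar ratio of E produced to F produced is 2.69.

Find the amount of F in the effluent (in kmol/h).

100 kmol/h

Conversion of D: D consumed = 0.624 × 594.2 = 370.8 kmol/h = 1ξ₁ + 1ξ₂.
Selectivity: 1ξ₁ / (1ξ₂) = 2.69 → ξ₁ = 2.69 ξ₂.
Substitute: (1·2.69 + 1) ξ₂ = 370.8 → ξ₂ = 100.5 kmol/h, ξ₁ = 270.3 kmol/h.
Outlet amounts (n = n₀ + Σ ν·ξ):
  D: 594.2 − 1(270.3) − 1(100.5) = 223.4
  E: 0 + 1(270.3) = 270.3
  F: 0 + 1(100.5) = 100.5
  H: 0 + 1(100.5) = 100.5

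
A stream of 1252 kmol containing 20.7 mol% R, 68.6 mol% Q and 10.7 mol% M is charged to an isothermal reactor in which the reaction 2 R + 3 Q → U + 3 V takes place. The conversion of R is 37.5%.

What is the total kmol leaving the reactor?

R reacted = 0.375 × 259.2 = 97.19 kmol; ν_R = −2, so ξ = 97.19/2 = 48.59 kmol.
Outlet amounts (n = n₀ + ν ξ):
  R: 259.2 − 2(48.59) = 162
  Q: 858.9 − 3(48.59) = 713.1
  U: 0 + 1(48.59) = 48.59
  V: 0 + 3(48.59) = 145.8
  M: 134 (inert)
Total out = 162 + 713.1 + 48.59 + 145.8 + 134 = 1203 kmol.

1200 kmol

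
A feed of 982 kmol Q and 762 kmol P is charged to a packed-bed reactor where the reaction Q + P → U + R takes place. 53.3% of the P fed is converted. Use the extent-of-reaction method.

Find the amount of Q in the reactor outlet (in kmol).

576 kmol

P reacted = 0.533 × 762 = 406.1 kmol; ν_P = −1, so ξ = 406.1/1 = 406.1 kmol.
Outlet amounts (n = n₀ + ν ξ):
  Q: 982 − 1(406.1) = 575.9
  P: 762 − 1(406.1) = 355.9
  U: 0 + 1(406.1) = 406.1
  R: 0 + 1(406.1) = 406.1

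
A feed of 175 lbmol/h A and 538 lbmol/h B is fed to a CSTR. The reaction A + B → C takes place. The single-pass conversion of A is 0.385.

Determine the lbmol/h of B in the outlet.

A reacted = 0.385 × 175 = 67.38 lbmol/h; ν_A = −1, so ξ = 67.38/1 = 67.38 lbmol/h.
Outlet amounts (n = n₀ + ν ξ):
  A: 175 − 1(67.38) = 107.6
  B: 538 − 1(67.38) = 470.6
  C: 0 + 1(67.38) = 67.38

471 lbmol/h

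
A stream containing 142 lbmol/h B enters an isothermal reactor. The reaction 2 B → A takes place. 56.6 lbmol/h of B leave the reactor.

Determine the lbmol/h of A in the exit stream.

For B: n = n₀ − 2ξ → 56.6 = 142 − 2ξ, giving ξ = 42.7 lbmol/h.
Outlet amounts (n = n₀ + ν ξ):
  B: 142 − 2(42.7) = 56.6
  A: 0 + 1(42.7) = 42.7

42.7 lbmol/h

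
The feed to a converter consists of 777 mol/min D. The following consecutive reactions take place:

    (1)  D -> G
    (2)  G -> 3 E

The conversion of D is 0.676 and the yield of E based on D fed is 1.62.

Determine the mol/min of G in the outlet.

106 mol/min

Conversion of D: D consumed = 1ξ₁ = 0.676 × 777 → ξ₁ = 525.3 mol/min.
Yield of E: 3ξ₂ / 777 = 1.62 → ξ₂ = 419.6 mol/min.
Outlet amounts (n = n₀ + Σ ν·ξ):
  D: 777 − 1(525.3) = 251.7
  G: 0 + 1(525.3) − 1(419.6) = 105.7
  E: 0 + 3(419.6) = 1259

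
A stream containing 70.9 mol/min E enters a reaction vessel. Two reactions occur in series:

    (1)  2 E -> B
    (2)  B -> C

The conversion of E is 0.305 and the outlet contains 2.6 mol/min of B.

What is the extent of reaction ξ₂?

ξ₂ = 8.21 mol/min

Conversion of E: E consumed = 2ξ₁ = 0.305 × 70.9 → ξ₁ = 10.81 mol/min.
B balance: n_B = 0 + 1ξ₁ − 1ξ₂ = 2.6 → ξ₂ = (1·10.81 − 2.6)/1 = 8.212 mol/min.
Outlet amounts (n = n₀ + Σ ν·ξ):
  E: 70.9 − 2(10.81) = 49.28
  B: 0 + 1(10.81) − 1(8.212) = 2.6
  C: 0 + 1(8.212) = 8.212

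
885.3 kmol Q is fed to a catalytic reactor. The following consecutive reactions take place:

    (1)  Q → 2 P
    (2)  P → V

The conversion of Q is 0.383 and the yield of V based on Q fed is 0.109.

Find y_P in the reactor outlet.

0.475

Conversion of Q: Q consumed = 1ξ₁ = 0.383 × 885.3 → ξ₁ = 339.1 kmol.
Yield of V: 1ξ₂ / 885.3 = 0.109 → ξ₂ = 96.5 kmol.
Outlet amounts (n = n₀ + Σ ν·ξ):
  Q: 885.3 − 1(339.1) = 546.2
  P: 0 + 2(339.1) − 1(96.5) = 581.6
  V: 0 + 1(96.5) = 96.5
Total out = 1224 kmol; y_P = 581.6 / 1224 = 0.4751.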